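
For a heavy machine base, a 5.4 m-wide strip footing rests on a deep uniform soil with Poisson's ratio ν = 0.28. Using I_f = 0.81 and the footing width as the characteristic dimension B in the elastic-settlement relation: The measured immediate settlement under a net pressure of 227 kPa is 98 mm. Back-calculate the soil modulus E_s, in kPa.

E_s ≈ 9340 kPa

S_e = q·B·(1−ν²)/E_s · I_f  ⇒  E_s = q·B·(1−ν²)·I_f / S_e.
E_s = 227 × 5.4 × 0.9216 × 0.81 / 0.098 = 9337 kPa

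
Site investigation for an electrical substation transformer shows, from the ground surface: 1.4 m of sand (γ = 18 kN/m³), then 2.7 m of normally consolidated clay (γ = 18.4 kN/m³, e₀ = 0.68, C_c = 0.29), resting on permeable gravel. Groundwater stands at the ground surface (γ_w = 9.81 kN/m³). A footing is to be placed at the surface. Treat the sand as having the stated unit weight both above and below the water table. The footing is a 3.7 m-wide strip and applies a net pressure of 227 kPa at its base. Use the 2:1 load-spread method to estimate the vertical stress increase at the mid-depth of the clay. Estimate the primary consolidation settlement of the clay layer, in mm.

S_c ≈ 383 mm

Mid-depth of clay below the ground surface: z = 1.4 + 2.7/2 = 2.75 m.
Total vertical stress at mid-clay: σ_v = 18×1.4 + 18.4×1.35 = 50.04 kPa.
Pore pressure: u = 9.81×(2.75 − 0) = 26.978 kPa.
Initial effective stress: σ'_0 = σ_v − u = 50.04 − 26.978 = 23.062 kPa.
Stress increase at mid-clay by the 2:1 spreading method:
Δσ = qB/(B+z) = 227×3.7/(3.7+2.75) = 130.22 kPa
Final effective stress: σ'_f = σ'_0 + Δσ = 23.062 + 130.22 = 153.28 kPa.
Normally consolidated clay, so the full stress increment lies on the virgin compression line:
S_c = C_c·H/(1+e₀)·log₁₀(σ'_f/σ'_0) = 0.29×2.7/(1+0.68)×log₁₀(153.28/23.062)
    = 0.46607 × 0.82259 = 0.3834 m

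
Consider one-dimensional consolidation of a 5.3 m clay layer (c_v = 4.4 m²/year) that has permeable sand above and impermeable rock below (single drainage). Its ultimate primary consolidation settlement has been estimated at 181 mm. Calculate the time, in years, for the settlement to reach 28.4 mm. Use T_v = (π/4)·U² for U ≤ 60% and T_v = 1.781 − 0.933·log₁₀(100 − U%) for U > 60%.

Drainage path length: H_d = H = 5.3 m (single drainage).
U = S(t)/S_ult = 28.4/181 = 0.1569.
U ≤ 60%: T_v = (π/4)·U² = (π/4)×0.15691² = 0.019336.
t = T_v·H_d²/c_v = 0.019336×5.3²/4.4 = 0.1234 years.

t ≈ 0.123 years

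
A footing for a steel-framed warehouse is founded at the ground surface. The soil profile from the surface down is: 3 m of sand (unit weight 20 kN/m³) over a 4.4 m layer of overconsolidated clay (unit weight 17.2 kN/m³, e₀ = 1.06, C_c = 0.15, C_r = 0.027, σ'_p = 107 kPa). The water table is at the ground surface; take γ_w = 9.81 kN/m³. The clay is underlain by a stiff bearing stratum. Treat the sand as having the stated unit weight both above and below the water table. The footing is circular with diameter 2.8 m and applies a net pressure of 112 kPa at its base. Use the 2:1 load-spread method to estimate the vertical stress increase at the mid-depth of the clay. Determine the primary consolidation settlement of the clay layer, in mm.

Mid-depth of clay below the ground surface: z = 3 + 4.4/2 = 5.2 m.
Total vertical stress at mid-clay: σ_v = 20×3 + 17.2×2.2 = 97.84 kPa.
Pore pressure: u = 9.81×(5.2 − 0) = 51.012 kPa.
Initial effective stress: σ'_0 = σ_v − u = 97.84 − 51.012 = 46.828 kPa.
Stress increase at mid-clay by the 2:1 spreading method:
Δσ ≈ qD²/(D+z)² = 112×2.8²/(2.8+5.2)² = 13.72 kPa
Final effective stress: σ'_f = 46.828 + 13.72 = 60.548 kPa.
σ'_f = 60.548 ≤ σ'_p = 107 kPa, so the clay remains overconsolidated and only the recompression index applies:
S_c = C_r·H/(1+e₀)·log₁₀(σ'_f/σ'_0) = 0.027×4.4/2.06×log₁₀(60.548/46.828)
    = 0.057669 × 0.11159 = 0.006435 m

S_c ≈ 6.44 mm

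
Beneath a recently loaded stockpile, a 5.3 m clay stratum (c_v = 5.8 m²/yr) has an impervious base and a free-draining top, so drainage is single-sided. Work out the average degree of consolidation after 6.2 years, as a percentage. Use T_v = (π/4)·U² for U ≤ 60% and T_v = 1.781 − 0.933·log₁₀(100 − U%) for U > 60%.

Drainage path length: H_d = H = 5.3 m (single drainage).
T_v = c_v·t/H_d² = 5.8×6.2/5.3² = 1.2802.
T_v = 1.2802 corresponds to the U > 60% branch:
U = 1 − 10^((1.781 − T_v)/0.933)/100 = 0.9656

U ≈ 96.6 %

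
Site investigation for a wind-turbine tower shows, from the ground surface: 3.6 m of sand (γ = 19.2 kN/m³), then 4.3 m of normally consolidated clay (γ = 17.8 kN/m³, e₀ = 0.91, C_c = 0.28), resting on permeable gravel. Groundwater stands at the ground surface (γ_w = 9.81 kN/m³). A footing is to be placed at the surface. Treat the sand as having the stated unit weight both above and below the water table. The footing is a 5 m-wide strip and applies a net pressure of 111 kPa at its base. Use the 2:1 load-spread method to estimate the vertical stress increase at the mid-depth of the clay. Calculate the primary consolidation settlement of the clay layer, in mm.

S_c ≈ 191 mm

Mid-depth of clay below the ground surface: z = 3.6 + 4.3/2 = 5.75 m.
Total vertical stress at mid-clay: σ_v = 19.2×3.6 + 17.8×2.15 = 107.39 kPa.
Pore pressure: u = 9.81×(5.75 − 0) = 56.408 kPa.
Initial effective stress: σ'_0 = σ_v − u = 107.39 − 56.408 = 50.982 kPa.
Stress increase at mid-clay by the 2:1 spreading method:
Δσ = qB/(B+z) = 111×5/(5+5.75) = 51.628 kPa
Final effective stress: σ'_f = σ'_0 + Δσ = 50.982 + 51.628 = 102.61 kPa.
Normally consolidated clay, so the full stress increment lies on the virgin compression line:
S_c = C_c·H/(1+e₀)·log₁₀(σ'_f/σ'_0) = 0.28×4.3/(1+0.91)×log₁₀(102.61/50.982)
    = 0.63037 × 0.30377 = 0.1915 m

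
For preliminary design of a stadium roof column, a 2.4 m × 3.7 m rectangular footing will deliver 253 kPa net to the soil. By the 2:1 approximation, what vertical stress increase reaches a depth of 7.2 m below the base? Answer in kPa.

By the 2:1 method the load spreads at 1 horizontal : 2 vertical, so at depth z the loaded area has grown by z in each plan dimension:
Δσ = qBL/((B+z)(L+z)) = 253×2.4×3.7/((2.4+7.2)(3.7+7.2)) = 21.47 kPa

Δσ_z ≈ 21.5 kPa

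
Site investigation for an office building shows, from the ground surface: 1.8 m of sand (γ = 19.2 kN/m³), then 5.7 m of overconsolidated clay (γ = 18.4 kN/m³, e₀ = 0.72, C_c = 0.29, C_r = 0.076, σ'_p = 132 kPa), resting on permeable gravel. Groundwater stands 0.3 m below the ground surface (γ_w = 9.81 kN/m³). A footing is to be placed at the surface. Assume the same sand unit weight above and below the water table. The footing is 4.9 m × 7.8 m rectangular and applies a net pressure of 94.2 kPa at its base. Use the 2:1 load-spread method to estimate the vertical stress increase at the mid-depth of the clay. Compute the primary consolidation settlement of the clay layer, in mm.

S_c ≈ 57 mm

Mid-depth of clay below the ground surface: z = 1.8 + 5.7/2 = 4.65 m.
Total vertical stress at mid-clay: σ_v = 19.2×1.8 + 18.4×2.85 = 87 kPa.
Pore pressure: u = 9.81×(4.65 − 0.3) = 42.673 kPa.
Initial effective stress: σ'_0 = σ_v − u = 87 − 42.673 = 44.327 kPa.
Stress increase at mid-clay by the 2:1 spreading method:
Δσ = qBL/((B+z)(L+z)) = 94.2×4.9×7.8/((4.9+4.65)(7.8+4.65)) = 30.281 kPa
Final effective stress: σ'_f = 44.327 + 30.281 = 74.608 kPa.
σ'_f = 74.608 ≤ σ'_p = 132 kPa, so the clay remains overconsolidated and only the recompression index applies:
S_c = C_r·H/(1+e₀)·log₁₀(σ'_f/σ'_0) = 0.076×5.7/1.72×log₁₀(74.608/44.327)
    = 0.25186 × 0.22612 = 0.05695 m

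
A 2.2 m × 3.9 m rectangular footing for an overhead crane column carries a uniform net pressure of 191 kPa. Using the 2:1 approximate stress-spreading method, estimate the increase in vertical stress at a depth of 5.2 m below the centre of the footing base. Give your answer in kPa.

By the 2:1 method the load spreads at 1 horizontal : 2 vertical, so at depth z the loaded area has grown by z in each plan dimension:
Δσ = qBL/((B+z)(L+z)) = 191×2.2×3.9/((2.2+5.2)(3.9+5.2)) = 24.336 kPa

Δσ_z ≈ 24.3 kPa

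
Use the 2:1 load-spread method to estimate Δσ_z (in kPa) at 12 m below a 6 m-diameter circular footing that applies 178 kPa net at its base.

Δσ_z ≈ 19.8 kPa

By the 2:1 method the load spreads at 1 horizontal : 2 vertical, so at depth z the loaded area has grown by z in each plan dimension:
Δσ ≈ qD²/(D+z)² = 178×6²/(6+12)² = 19.778 kPa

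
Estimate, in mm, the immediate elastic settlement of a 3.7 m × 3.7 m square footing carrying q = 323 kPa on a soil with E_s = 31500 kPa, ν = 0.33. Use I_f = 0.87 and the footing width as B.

S_e ≈ 29.4 mm

Immediate (elastic) settlement: S_e = q·B·(1−ν²)/E_s · I_f.
S_e = 323 × 3.7 × (1 − 0.33²) / 31500 × 0.87
    = 323 × 3.7 × 0.8911 / 31500 × 0.87
    = 0.02941 m = 29.41 mm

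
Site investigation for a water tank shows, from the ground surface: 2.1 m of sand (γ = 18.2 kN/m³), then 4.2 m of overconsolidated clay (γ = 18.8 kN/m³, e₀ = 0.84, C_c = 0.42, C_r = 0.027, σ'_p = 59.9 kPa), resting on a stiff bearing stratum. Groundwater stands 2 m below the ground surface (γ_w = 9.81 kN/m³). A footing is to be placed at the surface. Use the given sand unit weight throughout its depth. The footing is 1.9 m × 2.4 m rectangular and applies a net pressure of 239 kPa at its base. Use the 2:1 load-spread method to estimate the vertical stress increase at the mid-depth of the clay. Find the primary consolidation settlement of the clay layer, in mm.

S_c ≈ 138 mm

Mid-depth of clay below the ground surface: z = 2.1 + 4.2/2 = 4.2 m.
Total vertical stress at mid-clay: σ_v = 18.2×2.1 + 18.8×2.1 = 77.7 kPa.
Pore pressure: u = 9.81×(4.2 − 2) = 21.582 kPa.
Initial effective stress: σ'_0 = σ_v − u = 77.7 − 21.582 = 56.118 kPa.
Stress increase at mid-clay by the 2:1 spreading method:
Δσ = qBL/((B+z)(L+z)) = 239×1.9×2.4/((1.9+4.2)(2.4+4.2)) = 27.07 kPa
Final effective stress: σ'_f = 56.118 + 27.07 = 83.188 kPa.
σ'_f = 83.188 > σ'_p = 59.9 kPa, so the stress path crosses the preconsolidation pressure — recompression up to σ'_p, then virgin compression beyond:
S_c = H/(1+e₀)·[C_r·log₁₀(σ'_p/σ'_0) + C_c·log₁₀(σ'_f/σ'_p)]
    = 4.2/1.84 × [0.027×log₁₀(59.9/56.118) + 0.42×log₁₀(83.188/59.9)]
    = 2.2826 × [0.00076477 + 0.059906] = 0.1385 m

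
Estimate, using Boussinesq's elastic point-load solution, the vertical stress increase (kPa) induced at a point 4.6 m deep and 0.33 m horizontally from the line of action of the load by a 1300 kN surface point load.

Δσ_z ≈ 29 kPa

Boussinesq vertical stress below a point load on an elastic half-space:
Δσ_z = 3P/(2πz²) · [1 + (r/z)²]^(−5/2)
r/z = 0.33/4.6 = 0.071739; [1+(r/z)²]^(−5/2) = 0.98725.
Δσ_z = 3×1300/(2π×4.6²) × 0.98725 = 29.334 × 0.98725 = 28.96 kPa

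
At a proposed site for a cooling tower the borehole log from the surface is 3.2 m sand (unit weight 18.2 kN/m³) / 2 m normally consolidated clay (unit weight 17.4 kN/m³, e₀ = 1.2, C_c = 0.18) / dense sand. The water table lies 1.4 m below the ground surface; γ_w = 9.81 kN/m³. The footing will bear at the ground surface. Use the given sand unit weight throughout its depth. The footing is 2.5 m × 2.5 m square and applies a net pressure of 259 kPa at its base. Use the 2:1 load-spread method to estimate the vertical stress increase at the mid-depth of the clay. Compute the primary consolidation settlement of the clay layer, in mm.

Mid-depth of clay below the ground surface: z = 3.2 + 2/2 = 4.2 m.
Total vertical stress at mid-clay: σ_v = 18.2×3.2 + 17.4×1 = 75.64 kPa.
Pore pressure: u = 9.81×(4.2 − 1.4) = 27.468 kPa.
Initial effective stress: σ'_0 = σ_v − u = 75.64 − 27.468 = 48.172 kPa.
Stress increase at mid-clay by the 2:1 spreading method:
Δσ = qBL/((B+z)(L+z)) = 259×2.5×2.5/((2.5+4.2)(2.5+4.2)) = 36.06 kPa
Final effective stress: σ'_f = σ'_0 + Δσ = 48.172 + 36.06 = 84.232 kPa.
Normally consolidated clay, so the full stress increment lies on the virgin compression line:
S_c = C_c·H/(1+e₀)·log₁₀(σ'_f/σ'_0) = 0.18×2/(1+1.2)×log₁₀(84.232/48.172)
    = 0.16364 × 0.24268 = 0.03971 m

S_c ≈ 39.7 mm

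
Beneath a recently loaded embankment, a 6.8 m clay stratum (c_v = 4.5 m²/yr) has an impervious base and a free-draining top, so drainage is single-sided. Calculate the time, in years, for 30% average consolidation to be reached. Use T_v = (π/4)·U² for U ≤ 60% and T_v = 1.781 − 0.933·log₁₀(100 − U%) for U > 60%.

Drainage path length: H_d = H = 6.8 m (single drainage).
U ≤ 60%: T_v = (π/4)·U² = (π/4)×0.3² = 0.070686.
t = T_v·H_d²/c_v = 0.070686×6.8²/4.5 = 0.7263 years.

t ≈ 0.726 years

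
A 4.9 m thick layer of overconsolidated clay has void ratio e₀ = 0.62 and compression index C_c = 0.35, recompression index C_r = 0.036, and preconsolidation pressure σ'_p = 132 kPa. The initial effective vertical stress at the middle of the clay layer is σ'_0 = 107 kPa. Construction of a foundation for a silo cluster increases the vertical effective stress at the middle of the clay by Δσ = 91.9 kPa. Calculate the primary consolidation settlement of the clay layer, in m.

Final effective stress: σ'_f = 107 + 91.9 = 198.9 kPa.
σ'_f = 198.9 > σ'_p = 132 kPa, so the stress path crosses the preconsolidation pressure — recompression up to σ'_p, then virgin compression beyond:
S_c = H/(1+e₀)·[C_r·log₁₀(σ'_p/σ'_0) + C_c·log₁₀(σ'_f/σ'_p)]
    = 4.9/1.62 × [0.036×log₁₀(132/107) + 0.35×log₁₀(198.9/132)]
    = 3.0247 × [0.0032828 + 0.062321] = 0.1984 m

S_c ≈ 0.198 m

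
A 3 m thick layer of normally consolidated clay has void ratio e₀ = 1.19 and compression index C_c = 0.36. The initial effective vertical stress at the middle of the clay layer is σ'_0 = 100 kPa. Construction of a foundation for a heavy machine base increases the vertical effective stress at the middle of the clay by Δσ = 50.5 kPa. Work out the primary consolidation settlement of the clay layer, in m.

Final effective stress: σ'_f = σ'_0 + Δσ = 100 + 50.5 = 150.5 kPa.
Normally consolidated clay, so the full stress increment lies on the virgin compression line:
S_c = C_c·H/(1+e₀)·log₁₀(σ'_f/σ'_0) = 0.36×3/(1+1.19)×log₁₀(150.5/100)
    = 0.49315 × 0.17754 = 0.08755 m

S_c ≈ 0.0876 m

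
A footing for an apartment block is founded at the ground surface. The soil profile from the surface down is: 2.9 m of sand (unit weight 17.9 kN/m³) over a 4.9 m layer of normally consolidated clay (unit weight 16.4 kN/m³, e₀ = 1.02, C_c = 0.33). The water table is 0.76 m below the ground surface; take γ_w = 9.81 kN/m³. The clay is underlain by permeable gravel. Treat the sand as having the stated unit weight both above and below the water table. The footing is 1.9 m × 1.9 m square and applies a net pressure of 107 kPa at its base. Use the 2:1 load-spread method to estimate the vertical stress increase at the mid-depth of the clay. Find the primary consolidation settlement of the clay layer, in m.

S_c ≈ 0.0504 m

Mid-depth of clay below the ground surface: z = 2.9 + 4.9/2 = 5.35 m.
Total vertical stress at mid-clay: σ_v = 17.9×2.9 + 16.4×2.45 = 92.09 kPa.
Pore pressure: u = 9.81×(5.35 − 0.76) = 45.028 kPa.
Initial effective stress: σ'_0 = σ_v − u = 92.09 − 45.028 = 47.062 kPa.
Stress increase at mid-clay by the 2:1 spreading method:
Δσ = qBL/((B+z)(L+z)) = 107×1.9×1.9/((1.9+5.35)(1.9+5.35)) = 7.3488 kPa
Final effective stress: σ'_f = σ'_0 + Δσ = 47.062 + 7.3488 = 54.411 kPa.
Normally consolidated clay, so the full stress increment lies on the virgin compression line:
S_c = C_c·H/(1+e₀)·log₁₀(σ'_f/σ'_0) = 0.33×4.9/(1+1.02)×log₁₀(54.411/47.062)
    = 0.8005 × 0.063016 = 0.05044 m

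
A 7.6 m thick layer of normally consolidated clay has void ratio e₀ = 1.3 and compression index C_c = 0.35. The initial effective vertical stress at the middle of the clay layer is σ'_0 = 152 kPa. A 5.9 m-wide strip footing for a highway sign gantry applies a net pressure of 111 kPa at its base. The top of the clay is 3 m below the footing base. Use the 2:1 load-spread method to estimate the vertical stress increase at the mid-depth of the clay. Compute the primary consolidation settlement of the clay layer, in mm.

S_c ≈ 147 mm

Mid-depth of clay below the footing base: z = 3 + 7.6/2 = 6.8 m.
Stress increase at mid-clay by the 2:1 spreading method:
Δσ = qB/(B+z) = 111×5.9/(5.9+6.8) = 51.567 kPa
Final effective stress: σ'_f = σ'_0 + Δσ = 152 + 51.567 = 203.57 kPa.
Normally consolidated clay, so the full stress increment lies on the virgin compression line:
S_c = C_c·H/(1+e₀)·log₁₀(σ'_f/σ'_0) = 0.35×7.6/(1+1.3)×log₁₀(203.57/152)
    = 1.1565 × 0.12687 = 0.1467 m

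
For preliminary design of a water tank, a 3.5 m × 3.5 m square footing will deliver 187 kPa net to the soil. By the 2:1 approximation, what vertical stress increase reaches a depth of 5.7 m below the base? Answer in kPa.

Δσ_z ≈ 27.1 kPa

By the 2:1 method the load spreads at 1 horizontal : 2 vertical, so at depth z the loaded area has grown by z in each plan dimension:
Δσ = qBL/((B+z)(L+z)) = 187×3.5×3.5/((3.5+5.7)(3.5+5.7)) = 27.065 kPa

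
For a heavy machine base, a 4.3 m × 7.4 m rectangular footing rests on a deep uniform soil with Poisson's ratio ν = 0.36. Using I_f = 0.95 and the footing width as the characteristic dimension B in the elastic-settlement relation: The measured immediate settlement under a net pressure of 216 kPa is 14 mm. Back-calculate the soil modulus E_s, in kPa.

S_e = q·B·(1−ν²)/E_s · I_f  ⇒  E_s = q·B·(1−ν²)·I_f / S_e.
E_s = 216 × 4.3 × 0.8704 × 0.95 / 0.014 = 54860 kPa

E_s ≈ 54900 kPa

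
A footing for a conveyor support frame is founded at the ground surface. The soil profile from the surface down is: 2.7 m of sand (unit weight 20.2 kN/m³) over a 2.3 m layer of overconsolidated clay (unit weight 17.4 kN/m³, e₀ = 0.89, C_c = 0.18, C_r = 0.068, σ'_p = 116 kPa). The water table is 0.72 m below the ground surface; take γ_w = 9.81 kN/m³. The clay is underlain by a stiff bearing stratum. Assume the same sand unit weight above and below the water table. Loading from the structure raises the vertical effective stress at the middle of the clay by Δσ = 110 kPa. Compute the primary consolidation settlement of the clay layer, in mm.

S_c ≈ 61.8 mm

Mid-depth of clay below the ground surface: z = 2.7 + 2.3/2 = 3.85 m.
Total vertical stress at mid-clay: σ_v = 20.2×2.7 + 17.4×1.15 = 74.55 kPa.
Pore pressure: u = 9.81×(3.85 − 0.72) = 30.705 kPa.
Initial effective stress: σ'_0 = σ_v − u = 74.55 − 30.705 = 43.845 kPa.
Final effective stress: σ'_f = 43.845 + 110 = 153.84 kPa.
σ'_f = 153.84 > σ'_p = 116 kPa, so the stress path crosses the preconsolidation pressure — recompression up to σ'_p, then virgin compression beyond:
S_c = H/(1+e₀)·[C_r·log₁₀(σ'_p/σ'_0) + C_c·log₁₀(σ'_f/σ'_p)]
    = 2.3/1.89 × [0.068×log₁₀(116/43.845) + 0.18×log₁₀(153.84/116)]
    = 1.2169 × [0.028733 + 0.02207] = 0.06182 m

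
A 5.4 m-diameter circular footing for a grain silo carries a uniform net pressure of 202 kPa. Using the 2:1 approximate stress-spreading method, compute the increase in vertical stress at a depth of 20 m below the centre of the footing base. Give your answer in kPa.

By the 2:1 method the load spreads at 1 horizontal : 2 vertical, so at depth z the loaded area has grown by z in each plan dimension:
Δσ ≈ qD²/(D+z)² = 202×5.4²/(5.4+20)² = 9.13 kPa

Δσ_z ≈ 9.13 kPa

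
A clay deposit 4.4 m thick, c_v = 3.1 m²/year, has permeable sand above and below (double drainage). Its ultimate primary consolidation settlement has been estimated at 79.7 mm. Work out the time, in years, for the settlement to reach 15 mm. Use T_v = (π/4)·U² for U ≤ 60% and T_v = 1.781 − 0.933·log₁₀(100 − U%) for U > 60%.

t ≈ 0.0434 years

Drainage path length: H_d = H/2 = 2.2 m (double drainage).
U = S(t)/S_ult = 15/79.7 = 0.1882.
U ≤ 60%: T_v = (π/4)·U² = (π/4)×0.18821² = 0.02782.
t = T_v·H_d²/c_v = 0.02782×2.2²/3.1 = 0.04344 years.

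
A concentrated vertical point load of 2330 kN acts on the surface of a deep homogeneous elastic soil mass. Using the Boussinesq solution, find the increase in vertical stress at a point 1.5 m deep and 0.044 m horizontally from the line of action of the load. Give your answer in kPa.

Δσ_z ≈ 493 kPa

Boussinesq vertical stress below a point load on an elastic half-space:
Δσ_z = 3P/(2πz²) · [1 + (r/z)²]^(−5/2)
r/z = 0.044/1.5 = 0.029333; [1+(r/z)²]^(−5/2) = 0.99785.
Δσ_z = 3×2330/(2π×1.5²) × 0.99785 = 494.44 × 0.99785 = 493.4 kPa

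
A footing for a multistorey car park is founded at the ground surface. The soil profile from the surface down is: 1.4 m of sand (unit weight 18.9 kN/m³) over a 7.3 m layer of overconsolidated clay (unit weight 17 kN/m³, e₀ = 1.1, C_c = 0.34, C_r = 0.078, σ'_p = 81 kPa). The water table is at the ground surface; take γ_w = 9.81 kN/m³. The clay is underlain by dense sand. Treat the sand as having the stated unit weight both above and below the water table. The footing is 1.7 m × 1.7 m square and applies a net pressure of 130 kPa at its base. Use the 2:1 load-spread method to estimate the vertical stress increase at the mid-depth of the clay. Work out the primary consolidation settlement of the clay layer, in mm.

S_c ≈ 22.6 mm

Mid-depth of clay below the ground surface: z = 1.4 + 7.3/2 = 5.05 m.
Total vertical stress at mid-clay: σ_v = 18.9×1.4 + 17×3.65 = 88.51 kPa.
Pore pressure: u = 9.81×(5.05 − 0) = 49.541 kPa.
Initial effective stress: σ'_0 = σ_v − u = 88.51 − 49.541 = 38.969 kPa.
Stress increase at mid-clay by the 2:1 spreading method:
Δσ = qBL/((B+z)(L+z)) = 130×1.7×1.7/((1.7+5.05)(1.7+5.05)) = 8.2458 kPa
Final effective stress: σ'_f = 38.969 + 8.2458 = 47.215 kPa.
σ'_f = 47.215 ≤ σ'_p = 81 kPa, so the clay remains overconsolidated and only the recompression index applies:
S_c = C_r·H/(1+e₀)·log₁₀(σ'_f/σ'_0) = 0.078×7.3/2.1×log₁₀(47.215/38.969)
    = 0.27114 × 0.083361 = 0.0226 m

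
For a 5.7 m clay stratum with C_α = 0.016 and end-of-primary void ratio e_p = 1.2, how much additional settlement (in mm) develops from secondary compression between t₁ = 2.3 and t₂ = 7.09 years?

Secondary compression: S_s = C_α·H/(1+e_p)·log₁₀(t₂/t₁)
S_s = 0.016×5.7/(1+1.2)×log₁₀(7.09/2.3)
    = 0.04145 × 0.4889 = 0.02027 m

S_s ≈ 20.3 mm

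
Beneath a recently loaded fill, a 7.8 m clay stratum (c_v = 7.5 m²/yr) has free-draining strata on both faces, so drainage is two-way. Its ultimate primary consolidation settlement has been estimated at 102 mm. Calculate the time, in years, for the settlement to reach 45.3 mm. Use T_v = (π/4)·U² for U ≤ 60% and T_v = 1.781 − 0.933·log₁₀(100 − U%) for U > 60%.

Drainage path length: H_d = H/2 = 3.9 m (double drainage).
U = S(t)/S_ult = 45.3/102 = 0.4441.
U ≤ 60%: T_v = (π/4)·U² = (π/4)×0.44412² = 0.15491.
t = T_v·H_d²/c_v = 0.15491×3.9²/7.5 = 0.3142 years.

t ≈ 0.314 years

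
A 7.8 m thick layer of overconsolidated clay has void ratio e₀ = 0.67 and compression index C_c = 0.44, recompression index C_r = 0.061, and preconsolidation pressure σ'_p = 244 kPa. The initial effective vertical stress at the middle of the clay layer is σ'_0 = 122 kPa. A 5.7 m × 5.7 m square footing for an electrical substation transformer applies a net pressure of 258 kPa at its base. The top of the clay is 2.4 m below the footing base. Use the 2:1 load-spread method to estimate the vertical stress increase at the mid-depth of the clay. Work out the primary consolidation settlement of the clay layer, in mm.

S_c ≈ 48.3 mm

Mid-depth of clay below the footing base: z = 2.4 + 7.8/2 = 6.3 m.
Stress increase at mid-clay by the 2:1 spreading method:
Δσ = qBL/((B+z)(L+z)) = 258×5.7×5.7/((5.7+6.3)(5.7+6.3)) = 58.211 kPa
Final effective stress: σ'_f = 122 + 58.211 = 180.21 kPa.
σ'_f = 180.21 ≤ σ'_p = 244 kPa, so the clay remains overconsolidated and only the recompression index applies:
S_c = C_r·H/(1+e₀)·log₁₀(σ'_f/σ'_0) = 0.061×7.8/1.67×log₁₀(180.21/122)
    = 0.28491 × 0.16942 = 0.04827 m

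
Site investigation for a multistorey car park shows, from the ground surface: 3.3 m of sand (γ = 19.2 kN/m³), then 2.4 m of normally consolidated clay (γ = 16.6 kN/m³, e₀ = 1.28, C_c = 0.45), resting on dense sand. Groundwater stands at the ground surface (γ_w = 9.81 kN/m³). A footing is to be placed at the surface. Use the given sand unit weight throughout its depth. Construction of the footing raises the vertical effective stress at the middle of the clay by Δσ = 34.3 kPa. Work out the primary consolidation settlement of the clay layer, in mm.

Mid-depth of clay below the ground surface: z = 3.3 + 2.4/2 = 4.5 m.
Total vertical stress at mid-clay: σ_v = 19.2×3.3 + 16.6×1.2 = 83.28 kPa.
Pore pressure: u = 9.81×(4.5 − 0) = 44.145 kPa.
Initial effective stress: σ'_0 = σ_v − u = 83.28 − 44.145 = 39.135 kPa.
Final effective stress: σ'_f = σ'_0 + Δσ = 39.135 + 34.3 = 73.435 kPa.
Normally consolidated clay, so the full stress increment lies on the virgin compression line:
S_c = C_c·H/(1+e₀)·log₁₀(σ'_f/σ'_0) = 0.45×2.4/(1+1.28)×log₁₀(73.435/39.135)
    = 0.47368 × 0.27334 = 0.1295 m

S_c ≈ 129 mm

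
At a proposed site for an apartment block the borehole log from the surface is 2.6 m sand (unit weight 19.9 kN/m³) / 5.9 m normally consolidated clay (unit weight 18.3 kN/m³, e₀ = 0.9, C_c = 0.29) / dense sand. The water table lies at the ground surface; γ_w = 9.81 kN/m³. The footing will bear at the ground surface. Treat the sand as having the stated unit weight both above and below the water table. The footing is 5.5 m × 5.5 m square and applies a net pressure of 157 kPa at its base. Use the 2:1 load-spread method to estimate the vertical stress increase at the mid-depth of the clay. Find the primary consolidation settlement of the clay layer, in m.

S_c ≈ 0.221 m

Mid-depth of clay below the ground surface: z = 2.6 + 5.9/2 = 5.55 m.
Total vertical stress at mid-clay: σ_v = 19.9×2.6 + 18.3×2.95 = 105.72 kPa.
Pore pressure: u = 9.81×(5.55 − 0) = 54.446 kPa.
Initial effective stress: σ'_0 = σ_v − u = 105.72 − 54.446 = 51.274 kPa.
Stress increase at mid-clay by the 2:1 spreading method:
Δσ = qBL/((B+z)(L+z)) = 157×5.5×5.5/((5.5+5.55)(5.5+5.55)) = 38.896 kPa
Final effective stress: σ'_f = σ'_0 + Δσ = 51.274 + 38.896 = 90.17 kPa.
Normally consolidated clay, so the full stress increment lies on the virgin compression line:
S_c = C_c·H/(1+e₀)·log₁₀(σ'_f/σ'_0) = 0.29×5.9/(1+0.9)×log₁₀(90.17/51.274)
    = 0.90053 × 0.24516 = 0.2208 m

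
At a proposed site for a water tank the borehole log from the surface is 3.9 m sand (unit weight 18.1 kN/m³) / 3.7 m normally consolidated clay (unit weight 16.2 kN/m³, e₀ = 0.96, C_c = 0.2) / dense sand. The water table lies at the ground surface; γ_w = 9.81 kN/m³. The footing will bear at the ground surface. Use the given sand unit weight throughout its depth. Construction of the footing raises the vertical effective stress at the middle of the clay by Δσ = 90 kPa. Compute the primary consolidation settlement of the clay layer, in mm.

Mid-depth of clay below the ground surface: z = 3.9 + 3.7/2 = 5.75 m.
Total vertical stress at mid-clay: σ_v = 18.1×3.9 + 16.2×1.85 = 100.56 kPa.
Pore pressure: u = 9.81×(5.75 − 0) = 56.408 kPa.
Initial effective stress: σ'_0 = σ_v − u = 100.56 − 56.408 = 44.152 kPa.
Final effective stress: σ'_f = σ'_0 + Δσ = 44.152 + 90 = 134.15 kPa.
Normally consolidated clay, so the full stress increment lies on the virgin compression line:
S_c = C_c·H/(1+e₀)·log₁₀(σ'_f/σ'_0) = 0.2×3.7/(1+0.96)×log₁₀(134.15/44.152)
    = 0.37755 × 0.48264 = 0.1822 m

S_c ≈ 182 mm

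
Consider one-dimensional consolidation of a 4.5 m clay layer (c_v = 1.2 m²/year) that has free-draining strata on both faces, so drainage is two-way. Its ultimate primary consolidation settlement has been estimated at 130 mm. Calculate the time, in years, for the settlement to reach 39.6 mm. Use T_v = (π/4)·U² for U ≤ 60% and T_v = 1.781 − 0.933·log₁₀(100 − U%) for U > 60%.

Drainage path length: H_d = H/2 = 2.25 m (double drainage).
U = S(t)/S_ult = 39.6/130 = 0.3046.
U ≤ 60%: T_v = (π/4)·U² = (π/4)×0.30462² = 0.072878.
t = T_v·H_d²/c_v = 0.072878×2.25²/1.2 = 0.3075 years.

t ≈ 0.307 years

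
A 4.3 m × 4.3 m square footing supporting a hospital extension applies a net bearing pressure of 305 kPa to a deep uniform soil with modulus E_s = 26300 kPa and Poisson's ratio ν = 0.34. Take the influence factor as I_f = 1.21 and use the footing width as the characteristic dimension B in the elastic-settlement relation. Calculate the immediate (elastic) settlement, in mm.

Immediate (elastic) settlement: S_e = q·B·(1−ν²)/E_s · I_f.
S_e = 305 × 4.3 × (1 − 0.34²) / 26300 × 1.21
    = 305 × 4.3 × 0.8844 / 26300 × 1.21
    = 0.05336 m = 53.36 mm

S_e ≈ 53.4 mm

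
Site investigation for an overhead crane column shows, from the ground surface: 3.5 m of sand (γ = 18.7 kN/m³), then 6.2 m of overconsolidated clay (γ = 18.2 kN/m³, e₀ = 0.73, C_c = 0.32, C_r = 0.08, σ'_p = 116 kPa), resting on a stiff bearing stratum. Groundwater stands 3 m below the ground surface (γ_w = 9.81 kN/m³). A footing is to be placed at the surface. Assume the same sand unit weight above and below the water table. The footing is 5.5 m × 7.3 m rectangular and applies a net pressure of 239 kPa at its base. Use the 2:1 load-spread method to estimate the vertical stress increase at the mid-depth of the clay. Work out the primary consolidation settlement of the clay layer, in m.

Mid-depth of clay below the ground surface: z = 3.5 + 6.2/2 = 6.6 m.
Total vertical stress at mid-clay: σ_v = 18.7×3.5 + 18.2×3.1 = 121.87 kPa.
Pore pressure: u = 9.81×(6.6 − 3) = 35.316 kPa.
Initial effective stress: σ'_0 = σ_v − u = 121.87 − 35.316 = 86.554 kPa.
Stress increase at mid-clay by the 2:1 spreading method:
Δσ = qBL/((B+z)(L+z)) = 239×5.5×7.3/((5.5+6.6)(7.3+6.6)) = 57.054 kPa
Final effective stress: σ'_f = 86.554 + 57.054 = 143.61 kPa.
σ'_f = 143.61 > σ'_p = 116 kPa, so the stress path crosses the preconsolidation pressure — recompression up to σ'_p, then virgin compression beyond:
S_c = H/(1+e₀)·[C_r·log₁₀(σ'_p/σ'_0) + C_c·log₁₀(σ'_f/σ'_p)]
    = 6.2/1.73 × [0.08×log₁₀(116/86.554) + 0.32×log₁₀(143.61/116)]
    = 3.5838 × [0.010174 + 0.029673] = 0.1428 m

S_c ≈ 0.143 m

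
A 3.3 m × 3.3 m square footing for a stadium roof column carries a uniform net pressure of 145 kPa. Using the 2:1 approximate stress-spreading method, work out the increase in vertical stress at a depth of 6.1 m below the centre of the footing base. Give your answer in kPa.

By the 2:1 method the load spreads at 1 horizontal : 2 vertical, so at depth z the loaded area has grown by z in each plan dimension:
Δσ = qBL/((B+z)(L+z)) = 145×3.3×3.3/((3.3+6.1)(3.3+6.1)) = 17.871 kPa

Δσ_z ≈ 17.9 kPa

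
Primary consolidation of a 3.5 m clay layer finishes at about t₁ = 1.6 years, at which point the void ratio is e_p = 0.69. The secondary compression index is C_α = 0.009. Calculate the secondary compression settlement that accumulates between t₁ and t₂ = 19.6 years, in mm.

S_s ≈ 20.3 mm

Secondary compression: S_s = C_α·H/(1+e_p)·log₁₀(t₂/t₁)
S_s = 0.009×3.5/(1+0.69)×log₁₀(19.6/1.6)
    = 0.01864 × 1.088 = 0.02028 m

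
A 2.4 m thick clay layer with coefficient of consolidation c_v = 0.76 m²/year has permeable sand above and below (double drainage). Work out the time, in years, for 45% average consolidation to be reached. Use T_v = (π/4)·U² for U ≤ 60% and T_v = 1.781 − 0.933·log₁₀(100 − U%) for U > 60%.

Drainage path length: H_d = H/2 = 1.2 m (double drainage).
U ≤ 60%: T_v = (π/4)·U² = (π/4)×0.45² = 0.15904.
t = T_v·H_d²/c_v = 0.15904×1.2²/0.76 = 0.3013 years.

t ≈ 0.301 years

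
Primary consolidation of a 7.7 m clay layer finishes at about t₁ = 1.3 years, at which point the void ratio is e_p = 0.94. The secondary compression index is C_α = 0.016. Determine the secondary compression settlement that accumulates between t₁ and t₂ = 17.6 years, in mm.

Secondary compression: S_s = C_α·H/(1+e_p)·log₁₀(t₂/t₁)
S_s = 0.016×7.7/(1+0.94)×log₁₀(17.6/1.3)
    = 0.06351 × 1.132 = 0.07186 m

S_s ≈ 71.9 mm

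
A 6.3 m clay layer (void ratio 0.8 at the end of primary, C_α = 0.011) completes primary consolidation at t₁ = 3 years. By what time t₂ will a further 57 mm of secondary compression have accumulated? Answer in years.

t₂ ≈ 90.7 years

S_s = C_α·H/(1+e_p)·log₁₀(t₂/t₁) ⇒ log₁₀(t₂/t₁) = S_s·(1+e_p)/(C_α·H).
log₁₀(t₂/t₁) = 0.057 × (1+0.8) / (0.011×6.3) = 1.481
t₂ = t₁ × 10^1.481 = 3 × 30.24 = 90.71 years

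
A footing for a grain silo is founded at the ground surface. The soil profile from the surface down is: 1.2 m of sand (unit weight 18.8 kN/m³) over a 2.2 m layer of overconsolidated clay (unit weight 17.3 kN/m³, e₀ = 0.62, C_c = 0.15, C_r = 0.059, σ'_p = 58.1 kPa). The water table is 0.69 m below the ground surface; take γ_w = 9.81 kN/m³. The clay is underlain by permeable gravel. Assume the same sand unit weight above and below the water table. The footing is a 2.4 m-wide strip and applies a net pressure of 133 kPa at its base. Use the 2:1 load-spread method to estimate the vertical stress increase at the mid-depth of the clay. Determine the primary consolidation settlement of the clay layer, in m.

Mid-depth of clay below the ground surface: z = 1.2 + 2.2/2 = 2.3 m.
Total vertical stress at mid-clay: σ_v = 18.8×1.2 + 17.3×1.1 = 41.59 kPa.
Pore pressure: u = 9.81×(2.3 − 0.69) = 15.794 kPa.
Initial effective stress: σ'_0 = σ_v − u = 41.59 − 15.794 = 25.796 kPa.
Stress increase at mid-clay by the 2:1 spreading method:
Δσ = qB/(B+z) = 133×2.4/(2.4+2.3) = 67.915 kPa
Final effective stress: σ'_f = 25.796 + 67.915 = 93.711 kPa.
σ'_f = 93.711 > σ'_p = 58.1 kPa, so the stress path crosses the preconsolidation pressure — recompression up to σ'_p, then virgin compression beyond:
S_c = H/(1+e₀)·[C_r·log₁₀(σ'_p/σ'_0) + C_c·log₁₀(σ'_f/σ'_p)]
    = 2.2/1.62 × [0.059×log₁₀(58.1/25.796) + 0.15×log₁₀(93.711/58.1)]
    = 1.358 × [0.020805 + 0.031142] = 0.07054 m

S_c ≈ 0.0705 m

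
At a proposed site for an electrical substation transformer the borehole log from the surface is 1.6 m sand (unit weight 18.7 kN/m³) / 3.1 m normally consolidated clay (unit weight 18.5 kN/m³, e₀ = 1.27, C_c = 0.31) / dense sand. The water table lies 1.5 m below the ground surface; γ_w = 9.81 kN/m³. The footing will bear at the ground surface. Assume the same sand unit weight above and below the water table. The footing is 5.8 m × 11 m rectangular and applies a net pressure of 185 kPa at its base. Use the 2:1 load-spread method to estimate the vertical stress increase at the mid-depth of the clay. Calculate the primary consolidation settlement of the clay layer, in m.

S_c ≈ 0.214 m

Mid-depth of clay below the ground surface: z = 1.6 + 3.1/2 = 3.15 m.
Total vertical stress at mid-clay: σ_v = 18.7×1.6 + 18.5×1.55 = 58.595 kPa.
Pore pressure: u = 9.81×(3.15 − 1.5) = 16.186 kPa.
Initial effective stress: σ'_0 = σ_v − u = 58.595 − 16.186 = 42.409 kPa.
Stress increase at mid-clay by the 2:1 spreading method:
Δσ = qBL/((B+z)(L+z)) = 185×5.8×11/((5.8+3.15)(11+3.15)) = 93.199 kPa
Final effective stress: σ'_f = σ'_0 + Δσ = 42.409 + 93.199 = 135.61 kPa.
Normally consolidated clay, so the full stress increment lies on the virgin compression line:
S_c = C_c·H/(1+e₀)·log₁₀(σ'_f/σ'_0) = 0.31×3.1/(1+1.27)×log₁₀(135.61/42.409)
    = 0.42335 × 0.50483 = 0.2137 m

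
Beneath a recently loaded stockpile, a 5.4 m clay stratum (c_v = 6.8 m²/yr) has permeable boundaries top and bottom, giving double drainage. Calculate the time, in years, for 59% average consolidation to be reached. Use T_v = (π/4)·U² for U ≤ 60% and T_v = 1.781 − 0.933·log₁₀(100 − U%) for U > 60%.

Drainage path length: H_d = H/2 = 2.7 m (double drainage).
U ≤ 60%: T_v = (π/4)·U² = (π/4)×0.59² = 0.2734.
t = T_v·H_d²/c_v = 0.2734×2.7²/6.8 = 0.2931 years.

t ≈ 0.293 years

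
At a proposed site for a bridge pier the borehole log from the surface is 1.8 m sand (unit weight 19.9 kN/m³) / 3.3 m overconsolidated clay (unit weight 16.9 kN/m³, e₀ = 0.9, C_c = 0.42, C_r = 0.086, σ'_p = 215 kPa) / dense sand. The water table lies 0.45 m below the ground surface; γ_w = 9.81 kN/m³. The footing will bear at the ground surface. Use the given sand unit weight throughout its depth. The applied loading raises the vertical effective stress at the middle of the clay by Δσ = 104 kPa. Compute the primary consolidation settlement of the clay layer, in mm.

Mid-depth of clay below the ground surface: z = 1.8 + 3.3/2 = 3.45 m.
Total vertical stress at mid-clay: σ_v = 19.9×1.8 + 16.9×1.65 = 63.705 kPa.
Pore pressure: u = 9.81×(3.45 − 0.45) = 29.43 kPa.
Initial effective stress: σ'_0 = σ_v − u = 63.705 − 29.43 = 34.275 kPa.
Final effective stress: σ'_f = 34.275 + 104 = 138.28 kPa.
σ'_f = 138.28 ≤ σ'_p = 215 kPa, so the clay remains overconsolidated and only the recompression index applies:
S_c = C_r·H/(1+e₀)·log₁₀(σ'_f/σ'_0) = 0.086×3.3/1.9×log₁₀(138.28/34.275)
    = 0.14936 × 0.60578 = 0.09048 m

S_c ≈ 90.5 mm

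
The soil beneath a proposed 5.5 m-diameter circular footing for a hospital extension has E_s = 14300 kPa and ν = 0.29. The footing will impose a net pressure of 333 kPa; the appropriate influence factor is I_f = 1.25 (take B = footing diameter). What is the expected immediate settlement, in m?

S_e ≈ 0.147 m

Immediate (elastic) settlement: S_e = q·B·(1−ν²)/E_s · I_f.
S_e = 333 × 5.5 × (1 − 0.29²) / 14300 × 1.25
    = 333 × 5.5 × 0.9159 / 14300 × 1.25
    = 0.1466 m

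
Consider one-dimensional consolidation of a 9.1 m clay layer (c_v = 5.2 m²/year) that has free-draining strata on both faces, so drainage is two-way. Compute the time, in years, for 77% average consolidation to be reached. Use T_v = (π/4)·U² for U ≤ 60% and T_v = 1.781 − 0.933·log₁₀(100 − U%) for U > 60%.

t ≈ 2.03 years

Drainage path length: H_d = H/2 = 4.55 m (double drainage).
U > 60%: T_v = 1.781 − 0.933·log₁₀(100 − 77) = 0.51051.
t = T_v·H_d²/c_v = 0.51051×4.55²/5.2 = 2.032 years.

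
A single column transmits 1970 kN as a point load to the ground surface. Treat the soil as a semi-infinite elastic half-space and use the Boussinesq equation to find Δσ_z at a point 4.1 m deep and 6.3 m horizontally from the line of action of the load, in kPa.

Δσ_z ≈ 2.7 kPa

Boussinesq vertical stress below a point load on an elastic half-space:
Δσ_z = 3P/(2πz²) · [1 + (r/z)²]^(−5/2)
r/z = 6.3/4.1 = 1.5366; [1+(r/z)²]^(−5/2) = 0.048283.
Δσ_z = 3×1970/(2π×4.1²) × 0.048283 = 55.955 × 0.048283 = 2.702 kPa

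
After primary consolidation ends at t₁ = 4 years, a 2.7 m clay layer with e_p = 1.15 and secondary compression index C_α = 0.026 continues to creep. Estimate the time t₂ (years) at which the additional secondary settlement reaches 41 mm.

S_s = C_α·H/(1+e_p)·log₁₀(t₂/t₁) ⇒ log₁₀(t₂/t₁) = S_s·(1+e_p)/(C_α·H).
log₁₀(t₂/t₁) = 0.041 × (1+1.15) / (0.026×2.7) = 1.256
t₂ = t₁ × 10^1.256 = 4 × 18.02 = 72.07 years

t₂ ≈ 72.1 years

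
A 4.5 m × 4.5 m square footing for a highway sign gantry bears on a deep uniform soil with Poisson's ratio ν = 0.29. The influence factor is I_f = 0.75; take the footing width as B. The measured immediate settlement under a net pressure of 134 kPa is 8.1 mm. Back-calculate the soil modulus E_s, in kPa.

S_e = q·B·(1−ν²)/E_s · I_f  ⇒  E_s = q·B·(1−ν²)·I_f / S_e.
E_s = 134 × 4.5 × 0.9159 × 0.75 / 0.0081 = 51140 kPa

E_s ≈ 51100 kPa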